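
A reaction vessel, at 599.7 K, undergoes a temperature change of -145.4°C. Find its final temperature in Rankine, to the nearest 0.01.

Initial temperature in Celsius: 599.7 - 273.15 = 326.5500°C.
Final Celsius temperature: 326.5500 - 145.4000 = 181.1500°C.
In Rankine: 181.1500 × 1.8 + 491.67 = 817.74°R.

817.74°R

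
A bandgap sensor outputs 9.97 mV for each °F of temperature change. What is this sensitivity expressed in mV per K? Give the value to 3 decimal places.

The quantity depends on a temperature interval, so only the ratio of degree sizes applies; the offset between the scales is irrelevant.
A change of 1 K is a change of 1.8°F, so per K the value is 9.97 × 1.8 = 17.946.

17.946 mV per K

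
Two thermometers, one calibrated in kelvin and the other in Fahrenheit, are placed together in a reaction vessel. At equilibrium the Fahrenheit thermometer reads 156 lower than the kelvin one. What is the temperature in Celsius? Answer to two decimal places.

106.44°C

Let x be the kelvin reading; then the Fahrenheit reading is 1.8·x - 459.67.
(1.8·x - 459.67) - x = -156  ⇒  (0.8)·x = 303.67  ⇒  x = 379.5875 K.
In Celsius: 379.5875 - 273.15 = 106.44°C.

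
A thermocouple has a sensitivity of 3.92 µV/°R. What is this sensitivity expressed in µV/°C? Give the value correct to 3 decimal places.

7.056 µV/°C

The quantity depends on a temperature interval, so only the ratio of degree sizes applies; the offset between the scales is irrelevant.
A change of 1°C is a change of 1.8°R, so per °C the value is 3.92 × 1.8 = 7.056.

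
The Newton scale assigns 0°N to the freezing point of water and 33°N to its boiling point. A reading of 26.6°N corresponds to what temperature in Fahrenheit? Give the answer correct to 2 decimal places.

177.09°F

Linear interpolation between the fixed points: C = (26.6 - 0) × 100 / (33 - 0) = 80.6061°C.
Then 80.6061 × 1.8 + 32 = 177.09°F.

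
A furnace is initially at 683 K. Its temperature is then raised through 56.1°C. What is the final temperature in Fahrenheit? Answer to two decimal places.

870.71°F

Initial temperature in Celsius: 683 - 273.15 = 409.8500°C.
Final Celsius temperature: 409.8500 + 56.1000 = 465.9500°C.
In Fahrenheit: 465.9500 × 1.8 + 32 = 870.71°F.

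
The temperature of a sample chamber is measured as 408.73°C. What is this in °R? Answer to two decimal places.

In Rankine: 408.7300 × 1.8 + 491.67 = 1227.38°R.

1227.38°R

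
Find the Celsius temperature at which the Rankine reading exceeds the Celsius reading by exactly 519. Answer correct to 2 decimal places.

34.16°C

Let C be the Celsius reading. The Rankine reading is R = 1.8·C + 491.67.
Require R - C = 519: (0.8)·C + 491.67 = 519.
C = (519 - 491.67) / (0.8) = 34.16.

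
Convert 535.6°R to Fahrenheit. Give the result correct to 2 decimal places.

In Celsius: (535.6 - 491.67) × 5/9 = 24.4056°C.
In Fahrenheit: 24.4056 × 1.8 + 32 = 75.93°F.

75.93°F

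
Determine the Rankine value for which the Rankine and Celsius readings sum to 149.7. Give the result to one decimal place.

271.8°R

Let R be the Rankine reading. The Celsius reading is C = 5/9·R - 273.15.
Require R + C = 149.7: (14/9)·R - 273.15 = 149.7.
R = (149.7 + 273.15) / (14/9) = 271.8.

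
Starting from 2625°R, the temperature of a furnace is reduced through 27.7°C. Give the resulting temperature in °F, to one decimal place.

2115.5°F

Initial temperature in Celsius: (2625 - 491.67) × 5/9 = 1185.1833°C.
Final Celsius temperature: 1185.1833 - 27.7000 = 1157.4833°C.
In Fahrenheit: 1157.4833 × 1.8 + 32 = 2115.5°F.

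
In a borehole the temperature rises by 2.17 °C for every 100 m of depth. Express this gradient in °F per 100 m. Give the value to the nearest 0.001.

The quantity depends on a temperature interval, so only the ratio of degree sizes applies; the offset between the scales is irrelevant.
A change of 1°C is a change of 1.8°F, so 2.17 × 1.8 = 3.906.

3.906 °F/100 m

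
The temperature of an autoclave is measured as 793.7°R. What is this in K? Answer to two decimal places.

In Celsius: (793.7 - 491.67) × 5/9 = 167.7944°C.
In kelvin: 167.7944 + 273.15 = 440.94 K.

440.94 K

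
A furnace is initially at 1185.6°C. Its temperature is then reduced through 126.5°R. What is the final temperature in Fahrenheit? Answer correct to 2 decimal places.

2039.58°F

The 126.5°R change is an interval, so only the factor 5/9 applies: -126.5 × 5/9 = -70.2778°C.
Final Celsius temperature: 1185.6000 - 70.2778 = 1115.3222°C.
In Fahrenheit: 1115.3222 × 1.8 + 32 = 2039.58°F.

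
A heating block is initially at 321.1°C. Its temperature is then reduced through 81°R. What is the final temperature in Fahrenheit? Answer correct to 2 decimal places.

528.98°F

The 81°R change is an interval, so only the factor 5/9 applies: -81 × 5/9 = -45.0000°C.
Final Celsius temperature: 321.1000 - 45.0000 = 276.1000°C.
In Fahrenheit: 276.1000 × 1.8 + 32 = 528.98°F.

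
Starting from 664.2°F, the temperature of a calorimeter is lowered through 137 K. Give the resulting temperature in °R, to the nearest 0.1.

Initial temperature in Celsius: (664.2 - 32) × 5/9 = 351.2222°C.
The 137 K change is an interval; Kelvin and Celsius degrees are the same size, so ΔC = -137°C.
Final Celsius temperature: 351.2222 - 137.0000 = 214.2222°C.
In Rankine: 214.2222 × 1.8 + 491.67 = 877.3°R.

877.3°R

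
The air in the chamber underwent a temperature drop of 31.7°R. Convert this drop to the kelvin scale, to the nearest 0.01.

17.61 K

For a temperature interval the offset drops out; only the factor 5/9 applies.
31.7 × 5/9 = 17.61.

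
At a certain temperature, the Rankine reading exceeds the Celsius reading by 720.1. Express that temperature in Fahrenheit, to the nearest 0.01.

Let x be the Celsius reading; then the Rankine reading is 1.8·x + 491.67.
(1.8·x + 491.67) - x = 720.1  ⇒  (0.8)·x = 228.43  ⇒  x = 285.5375°C.
In Fahrenheit: 285.5375 × 1.8 + 32 = 545.97°F.

545.97°F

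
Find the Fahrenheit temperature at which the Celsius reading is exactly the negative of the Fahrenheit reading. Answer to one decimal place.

11.4°F

Let F be the Fahrenheit reading. The Celsius reading is C = 5/9·F - 17.7778.
Require C = -1·F: 5/9·F - 17.7778 = -1·F.
(14/9)·F = 17.7778  ⇒  F = 11.4.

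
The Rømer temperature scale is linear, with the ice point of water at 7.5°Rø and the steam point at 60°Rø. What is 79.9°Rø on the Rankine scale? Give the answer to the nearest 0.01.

739.90°R

Linear interpolation between the fixed points: C = (79.9 - 7.5) × 100 / (60 - 7.5) = 137.9048°C.
Then 137.9048 × 1.8 + 491.67 = 739.90°R.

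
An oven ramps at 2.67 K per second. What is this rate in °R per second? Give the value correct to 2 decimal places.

4.81 °R/second

Since only a temperature interval is involved, the additive offset between the scales drops out.
A change of 1 K is a change of 1.8°R, so 2.67 × 1.8 = 4.81.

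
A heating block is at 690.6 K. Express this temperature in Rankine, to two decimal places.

In Celsius: 690.6 - 273.15 = 417.4500°C.
In Rankine: 417.4500 × 1.8 + 491.67 = 1243.08°R.

1243.08°R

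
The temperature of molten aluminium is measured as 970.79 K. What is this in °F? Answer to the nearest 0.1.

1287.8°F

In Celsius: 970.79 - 273.15 = 697.6400°C.
In Fahrenheit: 697.6400 × 1.8 + 32 = 1287.8°F.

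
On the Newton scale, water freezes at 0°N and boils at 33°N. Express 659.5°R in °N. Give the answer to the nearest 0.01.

First in Celsius: (659.5 - 491.67) × 5/9 = 93.2389°C.
Linearly onto the Newton scale: 0 + (93.2389 / 100) × (33 - 0) = 30.77°N.

30.77°N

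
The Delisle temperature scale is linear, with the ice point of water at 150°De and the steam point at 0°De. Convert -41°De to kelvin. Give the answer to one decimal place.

Linear interpolation between the fixed points: C = (-41 - 150) × 100 / (0 - 150) = 127.3333°C.
Then 127.3333 + 273.15 = 400.5 K.

400.5 K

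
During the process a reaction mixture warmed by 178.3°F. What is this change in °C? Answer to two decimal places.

99.06°C

For a temperature interval the offset drops out; only the factor 5/9 applies.
178.3 × 5/9 = 99.06.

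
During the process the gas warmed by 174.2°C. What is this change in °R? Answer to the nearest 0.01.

313.56°R

An interval of 1°C corresponds to 1.8°R.
174.2 × 1.8 = 313.56.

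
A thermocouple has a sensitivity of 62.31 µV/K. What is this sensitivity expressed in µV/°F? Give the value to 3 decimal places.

Since only a temperature interval is involved, the additive offset between the scales drops out.
A change of 1°F is a change of 5/9 K, so per °F the value is 62.31 × 5/9 = 34.617.

34.617 µV/°F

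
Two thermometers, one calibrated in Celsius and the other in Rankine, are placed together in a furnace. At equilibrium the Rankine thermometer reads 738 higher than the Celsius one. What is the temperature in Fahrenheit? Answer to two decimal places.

586.24°F

Let x be the Celsius reading; then the Rankine reading is 1.8·x + 491.67.
(1.8·x + 491.67) - x = 738  ⇒  (0.8)·x = 246.33  ⇒  x = 307.9125°C.
In Fahrenheit: 307.9125 × 1.8 + 32 = 586.24°F.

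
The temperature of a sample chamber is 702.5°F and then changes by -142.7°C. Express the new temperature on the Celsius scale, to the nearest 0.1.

Initial temperature in Celsius: (702.5 - 32) × 5/9 = 372.5000°C.
Final Celsius temperature: 372.5000 - 142.7000 = 229.8000°C.

229.8°C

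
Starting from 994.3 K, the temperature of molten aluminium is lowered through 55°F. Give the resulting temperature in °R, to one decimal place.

1734.7°R

Initial temperature in Celsius: 994.3 - 273.15 = 721.1500°C.
The 55°F change is an interval, so only the factor 5/9 applies: -55 × 5/9 = -30.5556°C.
Final Celsius temperature: 721.1500 - 30.5556 = 690.5944°C.
In Rankine: 690.5944 × 1.8 + 491.67 = 1734.7°R.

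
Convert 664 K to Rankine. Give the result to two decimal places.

In Celsius: 664 - 273.15 = 390.8500°C.
In Rankine: 390.8500 × 1.8 + 491.67 = 1195.20°R.

1195.20°R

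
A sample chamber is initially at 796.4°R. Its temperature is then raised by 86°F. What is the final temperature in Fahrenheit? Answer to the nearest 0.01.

422.73°F

Initial temperature in Celsius: (796.4 - 491.67) × 5/9 = 169.2944°C.
The 86°F change is an interval, so only the factor 5/9 applies: +86 × 5/9 = +47.7778°C.
Final Celsius temperature: 169.2944 + 47.7778 = 217.0722°C.
In Fahrenheit: 217.0722 × 1.8 + 32 = 422.73°F.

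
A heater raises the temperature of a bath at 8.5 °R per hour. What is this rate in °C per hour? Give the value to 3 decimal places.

Since only a temperature interval is involved, the additive offset between the scales drops out.
A change of 1°R is a change of 5/9°C, so 8.5 × 5/9 = 4.722.

4.722 °C/hour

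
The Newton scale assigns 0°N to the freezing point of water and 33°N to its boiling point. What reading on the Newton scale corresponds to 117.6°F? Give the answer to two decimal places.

15.69°N

First in Celsius: (117.6 - 32) × 5/9 = 47.5556°C.
Linearly onto the Newton scale: 0 + (47.5556 / 100) × (33 - 0) = 15.69°N.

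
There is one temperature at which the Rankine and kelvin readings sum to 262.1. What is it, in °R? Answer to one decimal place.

Let R be the Rankine reading. The kelvin reading is K = 5/9·R.
Require R + K = 262.1: (14/9)·R = 262.1.
R = (262.1) / (14/9) = 168.5.

168.5°R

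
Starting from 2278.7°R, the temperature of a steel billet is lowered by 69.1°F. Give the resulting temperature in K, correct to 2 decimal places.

Initial temperature in Celsius: (2278.7 - 491.67) × 5/9 = 992.7944°C.
The 69.1°F change is an interval, so only the factor 5/9 applies: -69.1 × 5/9 = -38.3889°C.
Final Celsius temperature: 992.7944 - 38.3889 = 954.4056°C.
In kelvin: 954.4056 + 273.15 = 1227.56 K.

1227.56 K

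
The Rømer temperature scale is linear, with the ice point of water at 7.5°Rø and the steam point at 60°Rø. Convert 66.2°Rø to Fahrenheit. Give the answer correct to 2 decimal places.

233.26°F

Linear interpolation between the fixed points: C = (66.2 - 7.5) × 100 / (60 - 7.5) = 111.8095°C.
Then 111.8095 × 1.8 + 32 = 233.26°F.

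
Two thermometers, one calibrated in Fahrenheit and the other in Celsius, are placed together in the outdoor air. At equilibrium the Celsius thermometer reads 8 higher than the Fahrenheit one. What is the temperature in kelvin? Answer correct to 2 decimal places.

223.15 K

Let x be the Fahrenheit reading; then the Celsius reading is 5/9·x - 17.7778.
(5/9·x - 17.7778) - x = 8  ⇒  (-4/9)·x = 25.7778  ⇒  x = -58.0000°F.
In Celsius: (-58 - 32) × 5/9 = -50.0000°C.
In kelvin: -50.0000 + 273.15 = 223.15 K.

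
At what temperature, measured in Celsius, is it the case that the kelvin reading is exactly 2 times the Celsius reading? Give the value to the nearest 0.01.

Let C be the Celsius reading. The kelvin reading is K = 1·C + 273.15.
Require K = 2·C: 1·C + 273.15 = 2·C.
(-1)·C = -273.15  ⇒  C = 273.15.

273.15°C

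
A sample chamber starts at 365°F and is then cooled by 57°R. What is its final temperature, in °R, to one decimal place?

767.7°R

Initial temperature in Celsius: (365 - 32) × 5/9 = 185.0000°C.
The 57°R change is an interval, so only the factor 5/9 applies: -57 × 5/9 = -31.6667°C.
Final Celsius temperature: 185.0000 - 31.6667 = 153.3333°C.
In Rankine: 153.3333 × 1.8 + 491.67 = 767.7°R.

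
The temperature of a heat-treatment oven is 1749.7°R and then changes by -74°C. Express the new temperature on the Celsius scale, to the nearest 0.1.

624.9°C

Initial temperature in Celsius: (1749.7 - 491.67) × 5/9 = 698.9056°C.
Final Celsius temperature: 698.9056 - 74.0000 = 624.9056°C.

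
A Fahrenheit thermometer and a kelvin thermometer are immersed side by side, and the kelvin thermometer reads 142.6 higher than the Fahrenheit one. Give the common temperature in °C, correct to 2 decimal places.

123.19°C

Let x be the Fahrenheit reading; then the kelvin reading is 5/9·x + 255.372.
(5/9·x + 255.372) - x = 142.6  ⇒  (-4/9)·x = -112.772  ⇒  x = 253.7375°F.
In Celsius: (253.7375 - 32) × 5/9 = 123.19°C.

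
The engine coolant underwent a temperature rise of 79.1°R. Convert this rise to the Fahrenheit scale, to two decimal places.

79.10°F

Rankine and Fahrenheit degrees are the same size, so the interval is unchanged: 79.10.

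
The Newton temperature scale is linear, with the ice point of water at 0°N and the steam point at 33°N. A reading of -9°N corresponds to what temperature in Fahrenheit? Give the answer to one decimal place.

-17.1°F

Linear interpolation between the fixed points: C = (-9 - 0) × 100 / (33 - 0) = -27.2727°C.
Then -27.2727 × 1.8 + 32 = -17.1°F.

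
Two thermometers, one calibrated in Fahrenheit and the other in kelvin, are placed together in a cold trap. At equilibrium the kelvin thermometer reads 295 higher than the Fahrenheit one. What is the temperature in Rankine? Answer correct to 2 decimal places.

370.51°R

Let x be the Fahrenheit reading; then the kelvin reading is 5/9·x + 255.372.
(5/9·x + 255.372) - x = 295  ⇒  (-4/9)·x = 39.6278  ⇒  x = -89.1625°F.
In Celsius: (-89.1625 - 32) × 5/9 = -67.3125°C.
In Rankine: -67.3125 × 1.8 + 491.67 = 370.51°R.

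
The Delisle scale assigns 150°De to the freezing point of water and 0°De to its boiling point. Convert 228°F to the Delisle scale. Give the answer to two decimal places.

-13.33°De

First in Celsius: (228 - 32) × 5/9 = 108.8889°C.
Linearly onto the Delisle scale: 150 + (108.8889 / 100) × (0 - 150) = -13.33°De.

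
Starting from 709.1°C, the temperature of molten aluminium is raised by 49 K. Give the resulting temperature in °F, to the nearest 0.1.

1396.6°F

The 49 K change is an interval; Kelvin and Celsius degrees are the same size, so ΔC = +49°C.
Final Celsius temperature: 709.1000 + 49.0000 = 758.1000°C.
In Fahrenheit: 758.1000 × 1.8 + 32 = 1396.6°F.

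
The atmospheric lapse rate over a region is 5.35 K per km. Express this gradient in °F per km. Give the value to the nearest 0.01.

9.63 °F/km

The quantity depends on a temperature interval, so only the ratio of degree sizes applies; the offset between the scales is irrelevant.
A change of 1 K is a change of 1.8°F, so 5.35 × 1.8 = 9.63.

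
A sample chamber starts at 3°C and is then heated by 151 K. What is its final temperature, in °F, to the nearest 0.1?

309.2°F

The 151 K change is an interval; Kelvin and Celsius degrees are the same size, so ΔC = +151°C.
Final Celsius temperature: 3.0000 + 151.0000 = 154.0000°C.
In Fahrenheit: 154.0000 × 1.8 + 32 = 309.2°F.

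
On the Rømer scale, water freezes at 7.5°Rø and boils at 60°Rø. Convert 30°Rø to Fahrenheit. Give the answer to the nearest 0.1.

109.1°F

Linear interpolation between the fixed points: C = (30 - 7.5) × 100 / (60 - 7.5) = 42.8571°C.
Then 42.8571 × 1.8 + 32 = 109.1°F.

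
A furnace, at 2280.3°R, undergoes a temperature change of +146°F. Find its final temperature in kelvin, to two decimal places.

1347.94 K

Initial temperature in Celsius: (2280.3 - 491.67) × 5/9 = 993.6833°C.
The 146°F change is an interval, so only the factor 5/9 applies: +146 × 5/9 = +81.1111°C.
Final Celsius temperature: 993.6833 + 81.1111 = 1074.7944°C.
In kelvin: 1074.7944 + 273.15 = 1347.94 K.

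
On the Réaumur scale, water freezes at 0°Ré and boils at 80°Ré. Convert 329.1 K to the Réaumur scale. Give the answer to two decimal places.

44.76°Ré

First in Celsius: 329.1 - 273.15 = 55.9500°C.
Linearly onto the Réaumur scale: 0 + (55.9500 / 100) × (80 - 0) = 44.76°Ré.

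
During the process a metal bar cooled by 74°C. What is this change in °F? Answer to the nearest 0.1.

133.2°F

For a temperature interval the offset drops out; only the factor 1.8 applies.
74 × 1.8 = 133.2.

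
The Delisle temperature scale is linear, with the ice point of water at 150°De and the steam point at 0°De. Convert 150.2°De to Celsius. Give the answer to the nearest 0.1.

Linear interpolation between the fixed points: C = (150.2 - 150) × 100 / (0 - 150) = -0.1333°C.

-0.1°C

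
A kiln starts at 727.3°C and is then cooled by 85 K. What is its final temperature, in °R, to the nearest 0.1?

1647.8°R

The 85 K change is an interval; Kelvin and Celsius degrees are the same size, so ΔC = -85°C.
Final Celsius temperature: 727.3000 - 85.0000 = 642.3000°C.
In Rankine: 642.3000 × 1.8 + 491.67 = 1647.8°R.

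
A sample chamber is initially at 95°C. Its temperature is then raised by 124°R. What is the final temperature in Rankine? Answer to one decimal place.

786.7°R

The 124°R change is an interval, so only the factor 5/9 applies: +124 × 5/9 = +68.8889°C.
Final Celsius temperature: 95.0000 + 68.8889 = 163.8889°C.
In Rankine: 163.8889 × 1.8 + 491.67 = 786.7°R.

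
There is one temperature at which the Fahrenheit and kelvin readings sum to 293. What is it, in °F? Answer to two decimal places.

Let F be the Fahrenheit reading. The kelvin reading is K = 5/9·F + 255.372.
Require F + K = 293: (14/9)·F + 255.372 = 293.
F = (293 - 255.372) / (14/9) = 24.19.

24.19°F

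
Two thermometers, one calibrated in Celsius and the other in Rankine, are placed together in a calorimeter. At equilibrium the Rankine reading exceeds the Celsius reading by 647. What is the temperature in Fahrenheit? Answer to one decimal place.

Let x be the Celsius reading; then the Rankine reading is 1.8·x + 491.67.
(1.8·x + 491.67) - x = 647  ⇒  (0.8)·x = 155.33  ⇒  x = 194.1625°C.
In Fahrenheit: 194.1625 × 1.8 + 32 = 381.5°F.

381.5°F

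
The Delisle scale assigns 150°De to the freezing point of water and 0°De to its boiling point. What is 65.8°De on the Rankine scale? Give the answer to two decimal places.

Linear interpolation between the fixed points: C = (65.8 - 150) × 100 / (0 - 150) = 56.1333°C.
Then 56.1333 × 1.8 + 491.67 = 592.71°R.

592.71°R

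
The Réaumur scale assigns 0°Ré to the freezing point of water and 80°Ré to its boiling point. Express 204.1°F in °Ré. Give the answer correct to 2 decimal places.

First in Celsius: (204.1 - 32) × 5/9 = 95.6111°C.
Linearly onto the Réaumur scale: 0 + (95.6111 / 100) × (80 - 0) = 76.49°Ré.

76.49°Ré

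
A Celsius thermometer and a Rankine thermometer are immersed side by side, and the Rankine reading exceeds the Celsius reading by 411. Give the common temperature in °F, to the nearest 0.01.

Let x be the Celsius reading; then the Rankine reading is 1.8·x + 491.67.
(1.8·x + 491.67) - x = 411  ⇒  (0.8)·x = -80.67  ⇒  x = -100.8375°C.
In Fahrenheit: -100.8375 × 1.8 + 32 = -149.51°F.

-149.51°F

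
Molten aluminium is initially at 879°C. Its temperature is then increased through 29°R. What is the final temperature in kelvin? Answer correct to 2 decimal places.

The 29°R change is an interval, so only the factor 5/9 applies: +29 × 5/9 = +16.1111°C.
Final Celsius temperature: 879.0000 + 16.1111 = 895.1111°C.
In kelvin: 895.1111 + 273.15 = 1168.26 K.

1168.26 K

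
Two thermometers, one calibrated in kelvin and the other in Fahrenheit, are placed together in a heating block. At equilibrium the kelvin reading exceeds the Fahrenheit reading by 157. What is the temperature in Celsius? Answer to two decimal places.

105.19°C

Let x be the kelvin reading; then the Fahrenheit reading is 1.8·x - 459.67.
(1.8·x - 459.67) - x = -157  ⇒  (0.8)·x = 302.67  ⇒  x = 378.3375 K.
In Celsius: 378.3375 - 273.15 = 105.19°C.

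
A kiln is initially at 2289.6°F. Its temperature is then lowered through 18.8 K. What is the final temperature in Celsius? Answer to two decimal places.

1235.42°C

Initial temperature in Celsius: (2289.6 - 32) × 5/9 = 1254.2222°C.
The 18.8 K change is an interval; Kelvin and Celsius degrees are the same size, so ΔC = -18.8°C.
Final Celsius temperature: 1254.2222 - 18.8000 = 1235.4222°C.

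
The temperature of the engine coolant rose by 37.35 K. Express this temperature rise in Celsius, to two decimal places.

37.35°C

Kelvin and Celsius degrees are the same size, so the interval is unchanged: 37.35.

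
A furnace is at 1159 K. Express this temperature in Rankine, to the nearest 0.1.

In Celsius: 1159 - 273.15 = 885.8500°C.
In Rankine: 885.8500 × 1.8 + 491.67 = 2086.2°R.

2086.2°R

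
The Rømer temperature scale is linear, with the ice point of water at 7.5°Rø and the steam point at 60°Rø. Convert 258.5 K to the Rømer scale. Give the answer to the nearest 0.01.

First in Celsius: 258.5 - 273.15 = -14.6500°C.
Linearly onto the Rømer scale: 7.5 + (-14.6500 / 100) × (60 - 7.5) = -0.19°Rø.

-0.19°Rø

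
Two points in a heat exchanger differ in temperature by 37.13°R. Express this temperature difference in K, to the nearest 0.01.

20.63 K

For a temperature interval the offset drops out; only the factor 5/9 applies.
37.13 × 5/9 = 20.63.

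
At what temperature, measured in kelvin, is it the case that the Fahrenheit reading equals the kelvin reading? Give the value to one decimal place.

574.6 K

Let K be the kelvin reading. The Fahrenheit reading is F = 1.8·K - 459.67.
Set F = K: 1.8·K - 459.67 = K.
(0.8)·K = 459.67  ⇒  K = 574.6.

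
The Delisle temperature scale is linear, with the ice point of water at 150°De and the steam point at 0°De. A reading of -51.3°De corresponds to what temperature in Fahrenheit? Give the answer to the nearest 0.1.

Linear interpolation between the fixed points: C = (-51.3 - 150) × 100 / (0 - 150) = 134.2000°C.
Then 134.2000 × 1.8 + 32 = 273.6°F.

273.6°F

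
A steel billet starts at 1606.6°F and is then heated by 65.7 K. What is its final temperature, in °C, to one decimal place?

940.5°C

Initial temperature in Celsius: (1606.6 - 32) × 5/9 = 874.7778°C.
The 65.7 K change is an interval; Kelvin and Celsius degrees are the same size, so ΔC = +65.7°C.
Final Celsius temperature: 874.7778 + 65.7000 = 940.4778°C.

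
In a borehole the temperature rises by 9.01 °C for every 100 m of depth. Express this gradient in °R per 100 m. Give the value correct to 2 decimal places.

The quantity depends on a temperature interval, so only the ratio of degree sizes applies; the offset between the scales is irrelevant.
A change of 1°C is a change of 1.8°R, so 9.01 × 1.8 = 16.22.

16.22 °R/100 m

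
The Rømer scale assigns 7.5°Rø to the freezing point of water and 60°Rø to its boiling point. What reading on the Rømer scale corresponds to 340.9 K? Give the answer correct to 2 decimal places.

43.07°Rø

First in Celsius: 340.9 - 273.15 = 67.7500°C.
Linearly onto the Rømer scale: 7.5 + (67.7500 / 100) × (60 - 7.5) = 43.07°Rø.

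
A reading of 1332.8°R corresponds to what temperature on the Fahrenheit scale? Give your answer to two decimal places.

873.13°F

In Celsius: (1332.8 - 491.67) × 5/9 = 467.2944°C.
In Fahrenheit: 467.2944 × 1.8 + 32 = 873.13°F.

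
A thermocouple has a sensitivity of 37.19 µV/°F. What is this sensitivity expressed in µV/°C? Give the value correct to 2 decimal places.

The quantity depends on a temperature interval, so only the ratio of degree sizes applies; the offset between the scales is irrelevant.
A change of 1°C is a change of 1.8°F, so per °C the value is 37.19 × 1.8 = 66.94.

66.94 µV/°C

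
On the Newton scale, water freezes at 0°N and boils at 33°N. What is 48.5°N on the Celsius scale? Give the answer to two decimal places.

Linear interpolation between the fixed points: C = (48.5 - 0) × 100 / (33 - 0) = 146.9697°C.

146.97°C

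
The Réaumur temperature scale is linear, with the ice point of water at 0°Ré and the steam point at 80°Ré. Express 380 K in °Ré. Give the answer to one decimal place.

First in Celsius: 380 - 273.15 = 106.8500°C.
Linearly onto the Réaumur scale: 0 + (106.8500 / 100) × (80 - 0) = 85.5°Ré.

85.5°Ré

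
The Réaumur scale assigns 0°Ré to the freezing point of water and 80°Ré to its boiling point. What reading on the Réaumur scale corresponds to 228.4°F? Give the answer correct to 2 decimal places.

First in Celsius: (228.4 - 32) × 5/9 = 109.1111°C.
Linearly onto the Réaumur scale: 0 + (109.1111 / 100) × (80 - 0) = 87.29°Ré.

87.29°Ré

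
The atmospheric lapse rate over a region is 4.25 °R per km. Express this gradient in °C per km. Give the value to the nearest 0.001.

2.361 °C/km

Since only a temperature interval is involved, the additive offset between the scales drops out.
A change of 1°R is a change of 5/9°C, so 4.25 × 5/9 = 2.361.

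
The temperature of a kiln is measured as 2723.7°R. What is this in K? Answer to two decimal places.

In Celsius: (2723.7 - 491.67) × 5/9 = 1240.0167°C.
In kelvin: 1240.0167 + 273.15 = 1513.17 K.

1513.17 K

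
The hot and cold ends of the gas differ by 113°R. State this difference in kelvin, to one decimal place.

For a temperature interval the offset drops out; only the factor 5/9 applies.
113 × 5/9 = 62.8.

62.8 K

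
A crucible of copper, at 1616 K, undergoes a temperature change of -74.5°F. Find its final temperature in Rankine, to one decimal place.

2834.3°R

Initial temperature in Celsius: 1616 - 273.15 = 1342.8500°C.
The 74.5°F change is an interval, so only the factor 5/9 applies: -74.5 × 5/9 = -41.3889°C.
Final Celsius temperature: 1342.8500 - 41.3889 = 1301.4611°C.
In Rankine: 1301.4611 × 1.8 + 491.67 = 2834.3°R.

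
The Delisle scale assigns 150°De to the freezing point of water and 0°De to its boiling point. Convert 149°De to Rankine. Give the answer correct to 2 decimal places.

492.87°R

Linear interpolation between the fixed points: C = (149 - 150) × 100 / (0 - 150) = 0.6667°C.
Then 0.6667 × 1.8 + 491.67 = 492.87°R.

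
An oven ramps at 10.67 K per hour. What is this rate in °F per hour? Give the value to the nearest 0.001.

19.206 °F/hour

The quantity depends on a temperature interval, so only the ratio of degree sizes applies; the offset between the scales is irrelevant.
A change of 1 K is a change of 1.8°F, so 10.67 × 1.8 = 19.206.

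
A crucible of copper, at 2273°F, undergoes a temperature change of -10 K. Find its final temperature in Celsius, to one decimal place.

1235.0°C

Initial temperature in Celsius: (2273 - 32) × 5/9 = 1245.0000°C.
The 10 K change is an interval; Kelvin and Celsius degrees are the same size, so ΔC = -10°C.
Final Celsius temperature: 1245.0000 - 10.0000 = 1235.0000°C.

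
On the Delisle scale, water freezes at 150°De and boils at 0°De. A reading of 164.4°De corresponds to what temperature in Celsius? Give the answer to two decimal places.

-9.60°C

Linear interpolation between the fixed points: C = (164.4 - 150) × 100 / (0 - 150) = -9.6000°C.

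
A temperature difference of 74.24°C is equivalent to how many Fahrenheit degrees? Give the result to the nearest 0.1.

133.6°F

An interval of 1°C corresponds to 1.8°F.
74.24 × 1.8 = 133.6.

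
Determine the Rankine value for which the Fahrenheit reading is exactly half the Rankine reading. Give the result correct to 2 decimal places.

919.34°R

Let R be the Rankine reading. The Fahrenheit reading is F = 1·R - 459.67.
Require F = 0.5·R: 1·R - 459.67 = 0.5·R.
(0.5)·R = 459.67  ⇒  R = 919.34.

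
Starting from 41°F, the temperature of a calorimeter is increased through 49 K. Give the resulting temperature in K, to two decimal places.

327.15 K

Initial temperature in Celsius: (41 - 32) × 5/9 = 5.0000°C.
The 49 K change is an interval; Kelvin and Celsius degrees are the same size, so ΔC = +49°C.
Final Celsius temperature: 5.0000 + 49.0000 = 54.0000°C.
In kelvin: 54.0000 + 273.15 = 327.15 K.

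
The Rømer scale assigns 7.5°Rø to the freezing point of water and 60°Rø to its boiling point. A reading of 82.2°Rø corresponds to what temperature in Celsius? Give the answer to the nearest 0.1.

142.3°C

Linear interpolation between the fixed points: C = (82.2 - 7.5) × 100 / (60 - 7.5) = 142.2857°C.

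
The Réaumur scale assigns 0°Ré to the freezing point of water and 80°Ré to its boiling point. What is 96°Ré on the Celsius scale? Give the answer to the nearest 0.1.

120.0°C

Linear interpolation between the fixed points: C = (96 - 0) × 100 / (80 - 0) = 120.0000°C.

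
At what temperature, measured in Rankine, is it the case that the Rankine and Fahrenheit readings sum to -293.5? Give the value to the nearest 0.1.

83.1°R

Let R be the Rankine reading. The Fahrenheit reading is F = 1·R - 459.67.
Require R + F = -293.5: (2)·R - 459.67 = -293.5.
R = (-293.5 + 459.67) / (2) = 83.1.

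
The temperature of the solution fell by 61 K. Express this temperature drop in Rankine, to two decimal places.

109.80°R

For a temperature interval the offset drops out; only the factor 1.8 applies.
61 × 1.8 = 109.80.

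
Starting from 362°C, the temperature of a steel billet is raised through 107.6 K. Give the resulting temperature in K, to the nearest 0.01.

742.75 K

The 107.6 K change is an interval; Kelvin and Celsius degrees are the same size, so ΔC = +107.6°C.
Final Celsius temperature: 362.0000 + 107.6000 = 469.6000°C.
In kelvin: 469.6000 + 273.15 = 742.75 K.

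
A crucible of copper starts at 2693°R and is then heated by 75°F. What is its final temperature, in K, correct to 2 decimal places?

1537.78 K

Initial temperature in Celsius: (2693 - 491.67) × 5/9 = 1222.9611°C.
The 75°F change is an interval, so only the factor 5/9 applies: +75 × 5/9 = +41.6667°C.
Final Celsius temperature: 1222.9611 + 41.6667 = 1264.6278°C.
In kelvin: 1264.6278 + 273.15 = 1537.78 K.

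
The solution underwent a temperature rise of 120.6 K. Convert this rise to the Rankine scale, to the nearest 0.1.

Only the scale ratio 1.8 matters for a change in temperature.
120.6 × 1.8 = 217.1.

217.1°R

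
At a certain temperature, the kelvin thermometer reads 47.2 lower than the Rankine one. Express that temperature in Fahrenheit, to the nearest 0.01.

Let x be the Rankine reading; then the kelvin reading is 5/9·x.
(5/9·x) - x = -47.2  ⇒  (-4/9)·x = -47.2  ⇒  x = 106.2000°R.
In Celsius: (106.2 - 491.67) × 5/9 = -214.1500°C.
In Fahrenheit: -214.1500 × 1.8 + 32 = -353.47°F.

-353.47°F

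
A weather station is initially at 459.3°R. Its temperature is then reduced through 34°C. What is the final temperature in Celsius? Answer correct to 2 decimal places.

Initial temperature in Celsius: (459.3 - 491.67) × 5/9 = -17.9833°C.
Final Celsius temperature: -17.9833 - 34.0000 = -51.9833°C.

-51.98°C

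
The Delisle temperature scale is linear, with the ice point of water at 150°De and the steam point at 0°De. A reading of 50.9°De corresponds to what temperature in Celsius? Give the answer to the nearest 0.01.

66.07°C

Linear interpolation between the fixed points: C = (50.9 - 150) × 100 / (0 - 150) = 66.0667°C.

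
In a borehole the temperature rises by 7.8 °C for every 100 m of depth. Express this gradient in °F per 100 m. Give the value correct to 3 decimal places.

The quantity depends on a temperature interval, so only the ratio of degree sizes applies; the offset between the scales is irrelevant.
A change of 1°C is a change of 1.8°F, so 7.8 × 1.8 = 14.040.

14.040 °F/100 m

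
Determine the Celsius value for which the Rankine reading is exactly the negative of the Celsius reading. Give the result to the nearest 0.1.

-175.6°C

Let C be the Celsius reading. The Rankine reading is R = 1.8·C + 491.67.
Require R = -1·C: 1.8·C + 491.67 = -1·C.
(2.8)·C = -491.67  ⇒  C = -175.6.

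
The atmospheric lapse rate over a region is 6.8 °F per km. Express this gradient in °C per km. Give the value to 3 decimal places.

3.778 °C/km

The quantity depends on a temperature interval, so only the ratio of degree sizes applies; the offset between the scales is irrelevant.
A change of 1°F is a change of 5/9°C, so 6.8 × 5/9 = 3.778.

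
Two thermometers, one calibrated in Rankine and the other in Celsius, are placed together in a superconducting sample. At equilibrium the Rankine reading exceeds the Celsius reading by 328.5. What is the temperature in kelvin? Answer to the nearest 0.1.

Let x be the Rankine reading; then the Celsius reading is 5/9·x - 273.15.
(5/9·x - 273.15) - x = -328.5  ⇒  (-4/9)·x = -55.35  ⇒  x = 124.5375°R.
In Celsius: (124.5375 - 491.67) × 5/9 = -203.9625°C.
In kelvin: -203.9625 + 273.15 = 69.2 K.

69.2 K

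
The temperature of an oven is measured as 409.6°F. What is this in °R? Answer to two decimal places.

In Celsius: (409.6 - 32) × 5/9 = 209.7778°C.
In Rankine: 209.7778 × 1.8 + 491.67 = 869.27°R.

869.27°R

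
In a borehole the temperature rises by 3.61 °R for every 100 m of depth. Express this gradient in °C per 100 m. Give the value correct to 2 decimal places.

2.01 °C/100 m

The quantity depends on a temperature interval, so only the ratio of degree sizes applies; the offset between the scales is irrelevant.
A change of 1°R is a change of 5/9°C, so 3.61 × 5/9 = 2.01.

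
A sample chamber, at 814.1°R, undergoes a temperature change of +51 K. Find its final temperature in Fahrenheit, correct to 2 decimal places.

Initial temperature in Celsius: (814.1 - 491.67) × 5/9 = 179.1278°C.
The 51 K change is an interval; Kelvin and Celsius degrees are the same size, so ΔC = +51°C.
Final Celsius temperature: 179.1278 + 51.0000 = 230.1278°C.
In Fahrenheit: 230.1278 × 1.8 + 32 = 446.23°F.

446.23°F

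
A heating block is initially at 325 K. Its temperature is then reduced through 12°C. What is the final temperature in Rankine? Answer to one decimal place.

563.4°R

Initial temperature in Celsius: 325 - 273.15 = 51.8500°C.
Final Celsius temperature: 51.8500 - 12.0000 = 39.8500°C.
In Rankine: 39.8500 × 1.8 + 491.67 = 563.4°R.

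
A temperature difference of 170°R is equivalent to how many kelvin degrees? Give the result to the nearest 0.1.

94.4 K

For a temperature interval the offset drops out; only the factor 5/9 applies.
170 × 5/9 = 94.4.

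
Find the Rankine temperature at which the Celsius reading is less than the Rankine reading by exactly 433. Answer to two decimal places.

Let R be the Rankine reading. The Celsius reading is C = 5/9·R - 273.15.
Require C - R = -433: (-4/9)·R - 273.15 = -433.
R = (-433 + 273.15) / (-4/9) = 359.66.

359.66°R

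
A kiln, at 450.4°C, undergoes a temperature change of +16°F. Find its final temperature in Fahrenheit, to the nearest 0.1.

The 16°F change is an interval, so only the factor 5/9 applies: +16 × 5/9 = +8.8889°C.
Final Celsius temperature: 450.4000 + 8.8889 = 459.2889°C.
In Fahrenheit: 459.2889 × 1.8 + 32 = 858.7°F.

858.7°F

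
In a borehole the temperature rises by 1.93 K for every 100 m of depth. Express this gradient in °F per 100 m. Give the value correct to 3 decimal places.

Since only a temperature interval is involved, the additive offset between the scales drops out.
A change of 1 K is a change of 1.8°F, so 1.93 × 1.8 = 3.474.

3.474 °F/100 m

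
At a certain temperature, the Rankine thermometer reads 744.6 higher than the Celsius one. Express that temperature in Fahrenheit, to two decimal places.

Let x be the Celsius reading; then the Rankine reading is 1.8·x + 491.67.
(1.8·x + 491.67) - x = 744.6  ⇒  (0.8)·x = 252.93  ⇒  x = 316.1625°C.
In Fahrenheit: 316.1625 × 1.8 + 32 = 601.09°F.

601.09°F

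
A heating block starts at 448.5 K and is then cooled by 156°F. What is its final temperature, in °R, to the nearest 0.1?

Initial temperature in Celsius: 448.5 - 273.15 = 175.3500°C.
The 156°F change is an interval, so only the factor 5/9 applies: -156 × 5/9 = -86.6667°C.
Final Celsius temperature: 175.3500 - 86.6667 = 88.6833°C.
In Rankine: 88.6833 × 1.8 + 491.67 = 651.3°R.

651.3°R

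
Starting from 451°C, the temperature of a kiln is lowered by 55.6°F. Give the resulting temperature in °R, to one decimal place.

1247.9°R

The 55.6°F change is an interval, so only the factor 5/9 applies: -55.6 × 5/9 = -30.8889°C.
Final Celsius temperature: 451.0000 - 30.8889 = 420.1111°C.
In Rankine: 420.1111 × 1.8 + 491.67 = 1247.9°R.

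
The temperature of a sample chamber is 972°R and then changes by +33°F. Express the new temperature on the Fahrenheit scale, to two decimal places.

Initial temperature in Celsius: (972 - 491.67) × 5/9 = 266.8500°C.
The 33°F change is an interval, so only the factor 5/9 applies: +33 × 5/9 = +18.3333°C.
Final Celsius temperature: 266.8500 + 18.3333 = 285.1833°C.
In Fahrenheit: 285.1833 × 1.8 + 32 = 545.33°F.

545.33°F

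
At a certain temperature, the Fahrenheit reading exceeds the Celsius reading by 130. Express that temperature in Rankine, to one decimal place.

Let x be the Celsius reading; then the Fahrenheit reading is 1.8·x + 32.
(1.8·x + 32) - x = 130  ⇒  (0.8)·x = 98  ⇒  x = 122.5000°C.
In Rankine: 122.5000 × 1.8 + 491.67 = 712.2°R.

712.2°R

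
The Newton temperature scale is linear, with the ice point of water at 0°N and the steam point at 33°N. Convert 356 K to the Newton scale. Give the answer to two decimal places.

27.34°N

First in Celsius: 356 - 273.15 = 82.8500°C.
Linearly onto the Newton scale: 0 + (82.8500 / 100) × (33 - 0) = 27.34°N.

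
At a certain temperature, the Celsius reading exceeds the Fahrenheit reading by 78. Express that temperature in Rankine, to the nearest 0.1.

244.2°R

Let x be the Celsius reading; then the Fahrenheit reading is 1.8·x + 32.
(1.8·x + 32) - x = -78  ⇒  (0.8)·x = -110  ⇒  x = -137.5000°C.
In Rankine: -137.5000 × 1.8 + 491.67 = 244.2°R.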